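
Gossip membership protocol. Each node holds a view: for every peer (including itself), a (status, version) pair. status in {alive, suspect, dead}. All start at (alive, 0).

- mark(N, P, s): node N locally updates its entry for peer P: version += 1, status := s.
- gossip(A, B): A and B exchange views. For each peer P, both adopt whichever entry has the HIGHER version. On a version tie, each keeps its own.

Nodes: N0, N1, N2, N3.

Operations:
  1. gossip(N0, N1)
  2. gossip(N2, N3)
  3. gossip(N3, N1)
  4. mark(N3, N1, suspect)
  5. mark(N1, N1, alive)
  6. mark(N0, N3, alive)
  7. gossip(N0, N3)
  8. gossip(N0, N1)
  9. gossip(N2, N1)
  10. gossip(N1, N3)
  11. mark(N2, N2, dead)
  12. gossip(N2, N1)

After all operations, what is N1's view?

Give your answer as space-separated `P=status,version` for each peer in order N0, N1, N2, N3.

Answer: N0=alive,0 N1=alive,1 N2=dead,1 N3=alive,1

Derivation:
Op 1: gossip N0<->N1 -> N0.N0=(alive,v0) N0.N1=(alive,v0) N0.N2=(alive,v0) N0.N3=(alive,v0) | N1.N0=(alive,v0) N1.N1=(alive,v0) N1.N2=(alive,v0) N1.N3=(alive,v0)
Op 2: gossip N2<->N3 -> N2.N0=(alive,v0) N2.N1=(alive,v0) N2.N2=(alive,v0) N2.N3=(alive,v0) | N3.N0=(alive,v0) N3.N1=(alive,v0) N3.N2=(alive,v0) N3.N3=(alive,v0)
Op 3: gossip N3<->N1 -> N3.N0=(alive,v0) N3.N1=(alive,v0) N3.N2=(alive,v0) N3.N3=(alive,v0) | N1.N0=(alive,v0) N1.N1=(alive,v0) N1.N2=(alive,v0) N1.N3=(alive,v0)
Op 4: N3 marks N1=suspect -> (suspect,v1)
Op 5: N1 marks N1=alive -> (alive,v1)
Op 6: N0 marks N3=alive -> (alive,v1)
Op 7: gossip N0<->N3 -> N0.N0=(alive,v0) N0.N1=(suspect,v1) N0.N2=(alive,v0) N0.N3=(alive,v1) | N3.N0=(alive,v0) N3.N1=(suspect,v1) N3.N2=(alive,v0) N3.N3=(alive,v1)
Op 8: gossip N0<->N1 -> N0.N0=(alive,v0) N0.N1=(suspect,v1) N0.N2=(alive,v0) N0.N3=(alive,v1) | N1.N0=(alive,v0) N1.N1=(alive,v1) N1.N2=(alive,v0) N1.N3=(alive,v1)
Op 9: gossip N2<->N1 -> N2.N0=(alive,v0) N2.N1=(alive,v1) N2.N2=(alive,v0) N2.N3=(alive,v1) | N1.N0=(alive,v0) N1.N1=(alive,v1) N1.N2=(alive,v0) N1.N3=(alive,v1)
Op 10: gossip N1<->N3 -> N1.N0=(alive,v0) N1.N1=(alive,v1) N1.N2=(alive,v0) N1.N3=(alive,v1) | N3.N0=(alive,v0) N3.N1=(suspect,v1) N3.N2=(alive,v0) N3.N3=(alive,v1)
Op 11: N2 marks N2=dead -> (dead,v1)
Op 12: gossip N2<->N1 -> N2.N0=(alive,v0) N2.N1=(alive,v1) N2.N2=(dead,v1) N2.N3=(alive,v1) | N1.N0=(alive,v0) N1.N1=(alive,v1) N1.N2=(dead,v1) N1.N3=(alive,v1)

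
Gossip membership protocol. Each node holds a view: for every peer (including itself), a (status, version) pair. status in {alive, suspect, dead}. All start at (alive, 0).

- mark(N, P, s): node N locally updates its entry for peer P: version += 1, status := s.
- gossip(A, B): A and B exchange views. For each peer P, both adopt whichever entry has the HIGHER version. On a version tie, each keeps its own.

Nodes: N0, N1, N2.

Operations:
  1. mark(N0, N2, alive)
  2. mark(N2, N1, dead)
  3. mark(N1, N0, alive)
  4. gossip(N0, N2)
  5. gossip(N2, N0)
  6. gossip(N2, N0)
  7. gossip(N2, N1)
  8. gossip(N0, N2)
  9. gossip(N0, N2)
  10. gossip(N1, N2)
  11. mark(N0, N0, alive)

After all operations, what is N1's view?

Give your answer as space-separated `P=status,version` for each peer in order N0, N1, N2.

Answer: N0=alive,1 N1=dead,1 N2=alive,1

Derivation:
Op 1: N0 marks N2=alive -> (alive,v1)
Op 2: N2 marks N1=dead -> (dead,v1)
Op 3: N1 marks N0=alive -> (alive,v1)
Op 4: gossip N0<->N2 -> N0.N0=(alive,v0) N0.N1=(dead,v1) N0.N2=(alive,v1) | N2.N0=(alive,v0) N2.N1=(dead,v1) N2.N2=(alive,v1)
Op 5: gossip N2<->N0 -> N2.N0=(alive,v0) N2.N1=(dead,v1) N2.N2=(alive,v1) | N0.N0=(alive,v0) N0.N1=(dead,v1) N0.N2=(alive,v1)
Op 6: gossip N2<->N0 -> N2.N0=(alive,v0) N2.N1=(dead,v1) N2.N2=(alive,v1) | N0.N0=(alive,v0) N0.N1=(dead,v1) N0.N2=(alive,v1)
Op 7: gossip N2<->N1 -> N2.N0=(alive,v1) N2.N1=(dead,v1) N2.N2=(alive,v1) | N1.N0=(alive,v1) N1.N1=(dead,v1) N1.N2=(alive,v1)
Op 8: gossip N0<->N2 -> N0.N0=(alive,v1) N0.N1=(dead,v1) N0.N2=(alive,v1) | N2.N0=(alive,v1) N2.N1=(dead,v1) N2.N2=(alive,v1)
Op 9: gossip N0<->N2 -> N0.N0=(alive,v1) N0.N1=(dead,v1) N0.N2=(alive,v1) | N2.N0=(alive,v1) N2.N1=(dead,v1) N2.N2=(alive,v1)
Op 10: gossip N1<->N2 -> N1.N0=(alive,v1) N1.N1=(dead,v1) N1.N2=(alive,v1) | N2.N0=(alive,v1) N2.N1=(dead,v1) N2.N2=(alive,v1)
Op 11: N0 marks N0=alive -> (alive,v2)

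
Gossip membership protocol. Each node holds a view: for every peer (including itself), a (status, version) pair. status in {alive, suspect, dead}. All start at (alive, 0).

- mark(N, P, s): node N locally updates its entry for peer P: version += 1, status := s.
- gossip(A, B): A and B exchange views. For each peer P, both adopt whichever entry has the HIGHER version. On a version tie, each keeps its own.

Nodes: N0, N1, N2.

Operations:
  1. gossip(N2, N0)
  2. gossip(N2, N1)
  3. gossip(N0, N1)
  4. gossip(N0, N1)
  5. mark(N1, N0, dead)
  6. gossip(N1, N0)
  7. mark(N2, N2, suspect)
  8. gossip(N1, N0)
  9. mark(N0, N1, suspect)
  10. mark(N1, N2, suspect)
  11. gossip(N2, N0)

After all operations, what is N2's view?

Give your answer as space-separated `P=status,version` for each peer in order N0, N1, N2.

Op 1: gossip N2<->N0 -> N2.N0=(alive,v0) N2.N1=(alive,v0) N2.N2=(alive,v0) | N0.N0=(alive,v0) N0.N1=(alive,v0) N0.N2=(alive,v0)
Op 2: gossip N2<->N1 -> N2.N0=(alive,v0) N2.N1=(alive,v0) N2.N2=(alive,v0) | N1.N0=(alive,v0) N1.N1=(alive,v0) N1.N2=(alive,v0)
Op 3: gossip N0<->N1 -> N0.N0=(alive,v0) N0.N1=(alive,v0) N0.N2=(alive,v0) | N1.N0=(alive,v0) N1.N1=(alive,v0) N1.N2=(alive,v0)
Op 4: gossip N0<->N1 -> N0.N0=(alive,v0) N0.N1=(alive,v0) N0.N2=(alive,v0) | N1.N0=(alive,v0) N1.N1=(alive,v0) N1.N2=(alive,v0)
Op 5: N1 marks N0=dead -> (dead,v1)
Op 6: gossip N1<->N0 -> N1.N0=(dead,v1) N1.N1=(alive,v0) N1.N2=(alive,v0) | N0.N0=(dead,v1) N0.N1=(alive,v0) N0.N2=(alive,v0)
Op 7: N2 marks N2=suspect -> (suspect,v1)
Op 8: gossip N1<->N0 -> N1.N0=(dead,v1) N1.N1=(alive,v0) N1.N2=(alive,v0) | N0.N0=(dead,v1) N0.N1=(alive,v0) N0.N2=(alive,v0)
Op 9: N0 marks N1=suspect -> (suspect,v1)
Op 10: N1 marks N2=suspect -> (suspect,v1)
Op 11: gossip N2<->N0 -> N2.N0=(dead,v1) N2.N1=(suspect,v1) N2.N2=(suspect,v1) | N0.N0=(dead,v1) N0.N1=(suspect,v1) N0.N2=(suspect,v1)

Answer: N0=dead,1 N1=suspect,1 N2=suspect,1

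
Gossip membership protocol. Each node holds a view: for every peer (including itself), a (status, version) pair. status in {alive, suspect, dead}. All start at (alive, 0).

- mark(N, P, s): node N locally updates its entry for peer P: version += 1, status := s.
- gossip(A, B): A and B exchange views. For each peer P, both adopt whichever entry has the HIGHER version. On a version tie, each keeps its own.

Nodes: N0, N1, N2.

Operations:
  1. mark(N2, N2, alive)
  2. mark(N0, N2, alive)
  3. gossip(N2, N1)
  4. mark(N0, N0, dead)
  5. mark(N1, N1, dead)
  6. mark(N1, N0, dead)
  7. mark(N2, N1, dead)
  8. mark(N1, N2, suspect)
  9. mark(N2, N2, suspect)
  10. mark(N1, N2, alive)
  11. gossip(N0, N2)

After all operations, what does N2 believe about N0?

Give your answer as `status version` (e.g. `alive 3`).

Answer: dead 1

Derivation:
Op 1: N2 marks N2=alive -> (alive,v1)
Op 2: N0 marks N2=alive -> (alive,v1)
Op 3: gossip N2<->N1 -> N2.N0=(alive,v0) N2.N1=(alive,v0) N2.N2=(alive,v1) | N1.N0=(alive,v0) N1.N1=(alive,v0) N1.N2=(alive,v1)
Op 4: N0 marks N0=dead -> (dead,v1)
Op 5: N1 marks N1=dead -> (dead,v1)
Op 6: N1 marks N0=dead -> (dead,v1)
Op 7: N2 marks N1=dead -> (dead,v1)
Op 8: N1 marks N2=suspect -> (suspect,v2)
Op 9: N2 marks N2=suspect -> (suspect,v2)
Op 10: N1 marks N2=alive -> (alive,v3)
Op 11: gossip N0<->N2 -> N0.N0=(dead,v1) N0.N1=(dead,v1) N0.N2=(suspect,v2) | N2.N0=(dead,v1) N2.N1=(dead,v1) N2.N2=(suspect,v2)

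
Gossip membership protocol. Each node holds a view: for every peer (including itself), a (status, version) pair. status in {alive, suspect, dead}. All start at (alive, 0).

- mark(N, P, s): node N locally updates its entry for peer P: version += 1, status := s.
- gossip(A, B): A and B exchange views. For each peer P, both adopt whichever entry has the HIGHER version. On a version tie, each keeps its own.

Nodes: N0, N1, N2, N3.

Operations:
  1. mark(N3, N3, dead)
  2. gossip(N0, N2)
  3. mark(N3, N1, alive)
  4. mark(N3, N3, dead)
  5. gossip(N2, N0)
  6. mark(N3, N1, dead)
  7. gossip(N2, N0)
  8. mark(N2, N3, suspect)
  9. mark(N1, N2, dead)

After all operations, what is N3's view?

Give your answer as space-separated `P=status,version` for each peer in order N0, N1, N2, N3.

Answer: N0=alive,0 N1=dead,2 N2=alive,0 N3=dead,2

Derivation:
Op 1: N3 marks N3=dead -> (dead,v1)
Op 2: gossip N0<->N2 -> N0.N0=(alive,v0) N0.N1=(alive,v0) N0.N2=(alive,v0) N0.N3=(alive,v0) | N2.N0=(alive,v0) N2.N1=(alive,v0) N2.N2=(alive,v0) N2.N3=(alive,v0)
Op 3: N3 marks N1=alive -> (alive,v1)
Op 4: N3 marks N3=dead -> (dead,v2)
Op 5: gossip N2<->N0 -> N2.N0=(alive,v0) N2.N1=(alive,v0) N2.N2=(alive,v0) N2.N3=(alive,v0) | N0.N0=(alive,v0) N0.N1=(alive,v0) N0.N2=(alive,v0) N0.N3=(alive,v0)
Op 6: N3 marks N1=dead -> (dead,v2)
Op 7: gossip N2<->N0 -> N2.N0=(alive,v0) N2.N1=(alive,v0) N2.N2=(alive,v0) N2.N3=(alive,v0) | N0.N0=(alive,v0) N0.N1=(alive,v0) N0.N2=(alive,v0) N0.N3=(alive,v0)
Op 8: N2 marks N3=suspect -> (suspect,v1)
Op 9: N1 marks N2=dead -> (dead,v1)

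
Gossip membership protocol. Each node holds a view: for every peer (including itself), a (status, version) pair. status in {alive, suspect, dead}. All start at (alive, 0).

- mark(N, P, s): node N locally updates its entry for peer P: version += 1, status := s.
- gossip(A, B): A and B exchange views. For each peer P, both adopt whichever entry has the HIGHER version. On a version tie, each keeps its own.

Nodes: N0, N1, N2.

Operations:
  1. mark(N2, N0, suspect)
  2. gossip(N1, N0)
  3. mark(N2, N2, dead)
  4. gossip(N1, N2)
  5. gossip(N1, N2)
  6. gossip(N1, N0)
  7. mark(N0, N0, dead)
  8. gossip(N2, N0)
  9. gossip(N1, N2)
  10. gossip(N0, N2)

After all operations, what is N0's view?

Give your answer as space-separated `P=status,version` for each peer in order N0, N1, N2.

Answer: N0=dead,2 N1=alive,0 N2=dead,1

Derivation:
Op 1: N2 marks N0=suspect -> (suspect,v1)
Op 2: gossip N1<->N0 -> N1.N0=(alive,v0) N1.N1=(alive,v0) N1.N2=(alive,v0) | N0.N0=(alive,v0) N0.N1=(alive,v0) N0.N2=(alive,v0)
Op 3: N2 marks N2=dead -> (dead,v1)
Op 4: gossip N1<->N2 -> N1.N0=(suspect,v1) N1.N1=(alive,v0) N1.N2=(dead,v1) | N2.N0=(suspect,v1) N2.N1=(alive,v0) N2.N2=(dead,v1)
Op 5: gossip N1<->N2 -> N1.N0=(suspect,v1) N1.N1=(alive,v0) N1.N2=(dead,v1) | N2.N0=(suspect,v1) N2.N1=(alive,v0) N2.N2=(dead,v1)
Op 6: gossip N1<->N0 -> N1.N0=(suspect,v1) N1.N1=(alive,v0) N1.N2=(dead,v1) | N0.N0=(suspect,v1) N0.N1=(alive,v0) N0.N2=(dead,v1)
Op 7: N0 marks N0=dead -> (dead,v2)
Op 8: gossip N2<->N0 -> N2.N0=(dead,v2) N2.N1=(alive,v0) N2.N2=(dead,v1) | N0.N0=(dead,v2) N0.N1=(alive,v0) N0.N2=(dead,v1)
Op 9: gossip N1<->N2 -> N1.N0=(dead,v2) N1.N1=(alive,v0) N1.N2=(dead,v1) | N2.N0=(dead,v2) N2.N1=(alive,v0) N2.N2=(dead,v1)
Op 10: gossip N0<->N2 -> N0.N0=(dead,v2) N0.N1=(alive,v0) N0.N2=(dead,v1) | N2.N0=(dead,v2) N2.N1=(alive,v0) N2.N2=(dead,v1)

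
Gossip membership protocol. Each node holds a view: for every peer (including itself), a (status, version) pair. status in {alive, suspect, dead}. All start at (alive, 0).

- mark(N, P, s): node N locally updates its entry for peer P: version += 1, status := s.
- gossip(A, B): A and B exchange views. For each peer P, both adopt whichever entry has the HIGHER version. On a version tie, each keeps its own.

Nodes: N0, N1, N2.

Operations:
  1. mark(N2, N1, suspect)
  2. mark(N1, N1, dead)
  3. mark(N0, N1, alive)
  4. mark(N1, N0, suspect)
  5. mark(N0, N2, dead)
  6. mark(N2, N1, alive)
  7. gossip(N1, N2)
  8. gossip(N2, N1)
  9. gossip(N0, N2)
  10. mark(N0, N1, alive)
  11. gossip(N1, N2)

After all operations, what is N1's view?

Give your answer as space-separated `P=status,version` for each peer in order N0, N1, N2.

Op 1: N2 marks N1=suspect -> (suspect,v1)
Op 2: N1 marks N1=dead -> (dead,v1)
Op 3: N0 marks N1=alive -> (alive,v1)
Op 4: N1 marks N0=suspect -> (suspect,v1)
Op 5: N0 marks N2=dead -> (dead,v1)
Op 6: N2 marks N1=alive -> (alive,v2)
Op 7: gossip N1<->N2 -> N1.N0=(suspect,v1) N1.N1=(alive,v2) N1.N2=(alive,v0) | N2.N0=(suspect,v1) N2.N1=(alive,v2) N2.N2=(alive,v0)
Op 8: gossip N2<->N1 -> N2.N0=(suspect,v1) N2.N1=(alive,v2) N2.N2=(alive,v0) | N1.N0=(suspect,v1) N1.N1=(alive,v2) N1.N2=(alive,v0)
Op 9: gossip N0<->N2 -> N0.N0=(suspect,v1) N0.N1=(alive,v2) N0.N2=(dead,v1) | N2.N0=(suspect,v1) N2.N1=(alive,v2) N2.N2=(dead,v1)
Op 10: N0 marks N1=alive -> (alive,v3)
Op 11: gossip N1<->N2 -> N1.N0=(suspect,v1) N1.N1=(alive,v2) N1.N2=(dead,v1) | N2.N0=(suspect,v1) N2.N1=(alive,v2) N2.N2=(dead,v1)

Answer: N0=suspect,1 N1=alive,2 N2=dead,1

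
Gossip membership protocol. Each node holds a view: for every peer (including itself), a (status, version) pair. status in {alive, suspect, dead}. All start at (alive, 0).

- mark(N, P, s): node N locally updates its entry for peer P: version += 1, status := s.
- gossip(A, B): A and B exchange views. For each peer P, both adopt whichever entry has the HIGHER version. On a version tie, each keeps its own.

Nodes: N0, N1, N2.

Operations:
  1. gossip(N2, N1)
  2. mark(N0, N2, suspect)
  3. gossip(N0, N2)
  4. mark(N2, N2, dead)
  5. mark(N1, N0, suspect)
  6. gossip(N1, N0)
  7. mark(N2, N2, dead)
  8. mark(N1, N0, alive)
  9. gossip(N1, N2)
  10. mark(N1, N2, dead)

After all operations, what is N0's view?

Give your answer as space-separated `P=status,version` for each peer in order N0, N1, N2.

Op 1: gossip N2<->N1 -> N2.N0=(alive,v0) N2.N1=(alive,v0) N2.N2=(alive,v0) | N1.N0=(alive,v0) N1.N1=(alive,v0) N1.N2=(alive,v0)
Op 2: N0 marks N2=suspect -> (suspect,v1)
Op 3: gossip N0<->N2 -> N0.N0=(alive,v0) N0.N1=(alive,v0) N0.N2=(suspect,v1) | N2.N0=(alive,v0) N2.N1=(alive,v0) N2.N2=(suspect,v1)
Op 4: N2 marks N2=dead -> (dead,v2)
Op 5: N1 marks N0=suspect -> (suspect,v1)
Op 6: gossip N1<->N0 -> N1.N0=(suspect,v1) N1.N1=(alive,v0) N1.N2=(suspect,v1) | N0.N0=(suspect,v1) N0.N1=(alive,v0) N0.N2=(suspect,v1)
Op 7: N2 marks N2=dead -> (dead,v3)
Op 8: N1 marks N0=alive -> (alive,v2)
Op 9: gossip N1<->N2 -> N1.N0=(alive,v2) N1.N1=(alive,v0) N1.N2=(dead,v3) | N2.N0=(alive,v2) N2.N1=(alive,v0) N2.N2=(dead,v3)
Op 10: N1 marks N2=dead -> (dead,v4)

Answer: N0=suspect,1 N1=alive,0 N2=suspect,1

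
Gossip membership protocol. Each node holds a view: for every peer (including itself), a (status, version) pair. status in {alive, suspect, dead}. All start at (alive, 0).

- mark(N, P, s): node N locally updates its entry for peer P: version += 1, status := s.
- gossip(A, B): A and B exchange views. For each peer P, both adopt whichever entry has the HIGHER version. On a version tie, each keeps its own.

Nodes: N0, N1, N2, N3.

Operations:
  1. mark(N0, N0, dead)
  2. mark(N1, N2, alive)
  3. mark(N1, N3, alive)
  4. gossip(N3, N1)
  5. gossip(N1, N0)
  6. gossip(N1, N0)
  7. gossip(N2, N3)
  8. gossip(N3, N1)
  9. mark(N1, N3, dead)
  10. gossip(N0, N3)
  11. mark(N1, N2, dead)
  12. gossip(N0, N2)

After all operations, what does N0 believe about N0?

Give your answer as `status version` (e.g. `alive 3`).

Answer: dead 1

Derivation:
Op 1: N0 marks N0=dead -> (dead,v1)
Op 2: N1 marks N2=alive -> (alive,v1)
Op 3: N1 marks N3=alive -> (alive,v1)
Op 4: gossip N3<->N1 -> N3.N0=(alive,v0) N3.N1=(alive,v0) N3.N2=(alive,v1) N3.N3=(alive,v1) | N1.N0=(alive,v0) N1.N1=(alive,v0) N1.N2=(alive,v1) N1.N3=(alive,v1)
Op 5: gossip N1<->N0 -> N1.N0=(dead,v1) N1.N1=(alive,v0) N1.N2=(alive,v1) N1.N3=(alive,v1) | N0.N0=(dead,v1) N0.N1=(alive,v0) N0.N2=(alive,v1) N0.N3=(alive,v1)
Op 6: gossip N1<->N0 -> N1.N0=(dead,v1) N1.N1=(alive,v0) N1.N2=(alive,v1) N1.N3=(alive,v1) | N0.N0=(dead,v1) N0.N1=(alive,v0) N0.N2=(alive,v1) N0.N3=(alive,v1)
Op 7: gossip N2<->N3 -> N2.N0=(alive,v0) N2.N1=(alive,v0) N2.N2=(alive,v1) N2.N3=(alive,v1) | N3.N0=(alive,v0) N3.N1=(alive,v0) N3.N2=(alive,v1) N3.N3=(alive,v1)
Op 8: gossip N3<->N1 -> N3.N0=(dead,v1) N3.N1=(alive,v0) N3.N2=(alive,v1) N3.N3=(alive,v1) | N1.N0=(dead,v1) N1.N1=(alive,v0) N1.N2=(alive,v1) N1.N3=(alive,v1)
Op 9: N1 marks N3=dead -> (dead,v2)
Op 10: gossip N0<->N3 -> N0.N0=(dead,v1) N0.N1=(alive,v0) N0.N2=(alive,v1) N0.N3=(alive,v1) | N3.N0=(dead,v1) N3.N1=(alive,v0) N3.N2=(alive,v1) N3.N3=(alive,v1)
Op 11: N1 marks N2=dead -> (dead,v2)
Op 12: gossip N0<->N2 -> N0.N0=(dead,v1) N0.N1=(alive,v0) N0.N2=(alive,v1) N0.N3=(alive,v1) | N2.N0=(dead,v1) N2.N1=(alive,v0) N2.N2=(alive,v1) N2.N3=(alive,v1)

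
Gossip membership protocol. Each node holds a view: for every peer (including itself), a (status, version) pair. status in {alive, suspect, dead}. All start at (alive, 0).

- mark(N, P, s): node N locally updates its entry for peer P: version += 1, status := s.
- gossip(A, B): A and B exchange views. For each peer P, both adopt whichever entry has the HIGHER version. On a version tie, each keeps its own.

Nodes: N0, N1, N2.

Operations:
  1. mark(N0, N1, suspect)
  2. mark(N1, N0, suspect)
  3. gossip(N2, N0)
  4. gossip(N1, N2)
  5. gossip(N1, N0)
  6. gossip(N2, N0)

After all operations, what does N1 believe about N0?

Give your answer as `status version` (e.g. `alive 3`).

Answer: suspect 1

Derivation:
Op 1: N0 marks N1=suspect -> (suspect,v1)
Op 2: N1 marks N0=suspect -> (suspect,v1)
Op 3: gossip N2<->N0 -> N2.N0=(alive,v0) N2.N1=(suspect,v1) N2.N2=(alive,v0) | N0.N0=(alive,v0) N0.N1=(suspect,v1) N0.N2=(alive,v0)
Op 4: gossip N1<->N2 -> N1.N0=(suspect,v1) N1.N1=(suspect,v1) N1.N2=(alive,v0) | N2.N0=(suspect,v1) N2.N1=(suspect,v1) N2.N2=(alive,v0)
Op 5: gossip N1<->N0 -> N1.N0=(suspect,v1) N1.N1=(suspect,v1) N1.N2=(alive,v0) | N0.N0=(suspect,v1) N0.N1=(suspect,v1) N0.N2=(alive,v0)
Op 6: gossip N2<->N0 -> N2.N0=(suspect,v1) N2.N1=(suspect,v1) N2.N2=(alive,v0) | N0.N0=(suspect,v1) N0.N1=(suspect,v1) N0.N2=(alive,v0)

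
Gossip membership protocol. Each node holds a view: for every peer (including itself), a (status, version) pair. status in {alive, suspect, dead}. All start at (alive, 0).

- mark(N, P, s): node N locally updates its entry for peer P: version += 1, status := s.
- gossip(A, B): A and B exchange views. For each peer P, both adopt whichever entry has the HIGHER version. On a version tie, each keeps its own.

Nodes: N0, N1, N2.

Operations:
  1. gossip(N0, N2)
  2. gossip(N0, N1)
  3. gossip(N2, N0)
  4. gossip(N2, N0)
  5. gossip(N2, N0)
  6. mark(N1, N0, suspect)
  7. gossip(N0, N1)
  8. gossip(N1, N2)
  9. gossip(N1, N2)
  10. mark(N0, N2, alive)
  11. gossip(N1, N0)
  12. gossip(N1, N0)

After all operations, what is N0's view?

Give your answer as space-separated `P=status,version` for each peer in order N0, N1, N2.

Answer: N0=suspect,1 N1=alive,0 N2=alive,1

Derivation:
Op 1: gossip N0<->N2 -> N0.N0=(alive,v0) N0.N1=(alive,v0) N0.N2=(alive,v0) | N2.N0=(alive,v0) N2.N1=(alive,v0) N2.N2=(alive,v0)
Op 2: gossip N0<->N1 -> N0.N0=(alive,v0) N0.N1=(alive,v0) N0.N2=(alive,v0) | N1.N0=(alive,v0) N1.N1=(alive,v0) N1.N2=(alive,v0)
Op 3: gossip N2<->N0 -> N2.N0=(alive,v0) N2.N1=(alive,v0) N2.N2=(alive,v0) | N0.N0=(alive,v0) N0.N1=(alive,v0) N0.N2=(alive,v0)
Op 4: gossip N2<->N0 -> N2.N0=(alive,v0) N2.N1=(alive,v0) N2.N2=(alive,v0) | N0.N0=(alive,v0) N0.N1=(alive,v0) N0.N2=(alive,v0)
Op 5: gossip N2<->N0 -> N2.N0=(alive,v0) N2.N1=(alive,v0) N2.N2=(alive,v0) | N0.N0=(alive,v0) N0.N1=(alive,v0) N0.N2=(alive,v0)
Op 6: N1 marks N0=suspect -> (suspect,v1)
Op 7: gossip N0<->N1 -> N0.N0=(suspect,v1) N0.N1=(alive,v0) N0.N2=(alive,v0) | N1.N0=(suspect,v1) N1.N1=(alive,v0) N1.N2=(alive,v0)
Op 8: gossip N1<->N2 -> N1.N0=(suspect,v1) N1.N1=(alive,v0) N1.N2=(alive,v0) | N2.N0=(suspect,v1) N2.N1=(alive,v0) N2.N2=(alive,v0)
Op 9: gossip N1<->N2 -> N1.N0=(suspect,v1) N1.N1=(alive,v0) N1.N2=(alive,v0) | N2.N0=(suspect,v1) N2.N1=(alive,v0) N2.N2=(alive,v0)
Op 10: N0 marks N2=alive -> (alive,v1)
Op 11: gossip N1<->N0 -> N1.N0=(suspect,v1) N1.N1=(alive,v0) N1.N2=(alive,v1) | N0.N0=(suspect,v1) N0.N1=(alive,v0) N0.N2=(alive,v1)
Op 12: gossip N1<->N0 -> N1.N0=(suspect,v1) N1.N1=(alive,v0) N1.N2=(alive,v1) | N0.N0=(suspect,v1) N0.N1=(alive,v0) N0.N2=(alive,v1)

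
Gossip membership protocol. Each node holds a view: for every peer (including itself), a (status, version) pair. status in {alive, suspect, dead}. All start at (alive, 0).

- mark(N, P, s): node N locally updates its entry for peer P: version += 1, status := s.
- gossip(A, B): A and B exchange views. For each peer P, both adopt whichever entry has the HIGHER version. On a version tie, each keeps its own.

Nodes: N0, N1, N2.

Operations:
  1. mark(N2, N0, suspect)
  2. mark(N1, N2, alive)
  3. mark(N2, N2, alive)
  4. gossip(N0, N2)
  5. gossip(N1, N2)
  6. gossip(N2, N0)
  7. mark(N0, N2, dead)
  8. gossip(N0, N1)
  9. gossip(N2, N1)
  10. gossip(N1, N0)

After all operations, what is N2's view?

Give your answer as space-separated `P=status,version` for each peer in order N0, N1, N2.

Op 1: N2 marks N0=suspect -> (suspect,v1)
Op 2: N1 marks N2=alive -> (alive,v1)
Op 3: N2 marks N2=alive -> (alive,v1)
Op 4: gossip N0<->N2 -> N0.N0=(suspect,v1) N0.N1=(alive,v0) N0.N2=(alive,v1) | N2.N0=(suspect,v1) N2.N1=(alive,v0) N2.N2=(alive,v1)
Op 5: gossip N1<->N2 -> N1.N0=(suspect,v1) N1.N1=(alive,v0) N1.N2=(alive,v1) | N2.N0=(suspect,v1) N2.N1=(alive,v0) N2.N2=(alive,v1)
Op 6: gossip N2<->N0 -> N2.N0=(suspect,v1) N2.N1=(alive,v0) N2.N2=(alive,v1) | N0.N0=(suspect,v1) N0.N1=(alive,v0) N0.N2=(alive,v1)
Op 7: N0 marks N2=dead -> (dead,v2)
Op 8: gossip N0<->N1 -> N0.N0=(suspect,v1) N0.N1=(alive,v0) N0.N2=(dead,v2) | N1.N0=(suspect,v1) N1.N1=(alive,v0) N1.N2=(dead,v2)
Op 9: gossip N2<->N1 -> N2.N0=(suspect,v1) N2.N1=(alive,v0) N2.N2=(dead,v2) | N1.N0=(suspect,v1) N1.N1=(alive,v0) N1.N2=(dead,v2)
Op 10: gossip N1<->N0 -> N1.N0=(suspect,v1) N1.N1=(alive,v0) N1.N2=(dead,v2) | N0.N0=(suspect,v1) N0.N1=(alive,v0) N0.N2=(dead,v2)

Answer: N0=suspect,1 N1=alive,0 N2=dead,2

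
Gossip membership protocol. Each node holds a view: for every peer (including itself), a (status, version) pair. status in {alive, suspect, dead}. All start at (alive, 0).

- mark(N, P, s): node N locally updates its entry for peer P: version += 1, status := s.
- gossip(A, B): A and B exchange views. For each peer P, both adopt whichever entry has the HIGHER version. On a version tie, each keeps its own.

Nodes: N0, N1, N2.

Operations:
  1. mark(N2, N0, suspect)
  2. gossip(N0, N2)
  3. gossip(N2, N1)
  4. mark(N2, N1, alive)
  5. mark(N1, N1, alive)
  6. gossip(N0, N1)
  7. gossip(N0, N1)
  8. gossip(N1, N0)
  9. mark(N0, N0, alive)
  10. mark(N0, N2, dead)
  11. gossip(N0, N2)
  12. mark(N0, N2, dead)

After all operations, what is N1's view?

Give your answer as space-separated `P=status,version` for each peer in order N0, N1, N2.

Op 1: N2 marks N0=suspect -> (suspect,v1)
Op 2: gossip N0<->N2 -> N0.N0=(suspect,v1) N0.N1=(alive,v0) N0.N2=(alive,v0) | N2.N0=(suspect,v1) N2.N1=(alive,v0) N2.N2=(alive,v0)
Op 3: gossip N2<->N1 -> N2.N0=(suspect,v1) N2.N1=(alive,v0) N2.N2=(alive,v0) | N1.N0=(suspect,v1) N1.N1=(alive,v0) N1.N2=(alive,v0)
Op 4: N2 marks N1=alive -> (alive,v1)
Op 5: N1 marks N1=alive -> (alive,v1)
Op 6: gossip N0<->N1 -> N0.N0=(suspect,v1) N0.N1=(alive,v1) N0.N2=(alive,v0) | N1.N0=(suspect,v1) N1.N1=(alive,v1) N1.N2=(alive,v0)
Op 7: gossip N0<->N1 -> N0.N0=(suspect,v1) N0.N1=(alive,v1) N0.N2=(alive,v0) | N1.N0=(suspect,v1) N1.N1=(alive,v1) N1.N2=(alive,v0)
Op 8: gossip N1<->N0 -> N1.N0=(suspect,v1) N1.N1=(alive,v1) N1.N2=(alive,v0) | N0.N0=(suspect,v1) N0.N1=(alive,v1) N0.N2=(alive,v0)
Op 9: N0 marks N0=alive -> (alive,v2)
Op 10: N0 marks N2=dead -> (dead,v1)
Op 11: gossip N0<->N2 -> N0.N0=(alive,v2) N0.N1=(alive,v1) N0.N2=(dead,v1) | N2.N0=(alive,v2) N2.N1=(alive,v1) N2.N2=(dead,v1)
Op 12: N0 marks N2=dead -> (dead,v2)

Answer: N0=suspect,1 N1=alive,1 N2=alive,0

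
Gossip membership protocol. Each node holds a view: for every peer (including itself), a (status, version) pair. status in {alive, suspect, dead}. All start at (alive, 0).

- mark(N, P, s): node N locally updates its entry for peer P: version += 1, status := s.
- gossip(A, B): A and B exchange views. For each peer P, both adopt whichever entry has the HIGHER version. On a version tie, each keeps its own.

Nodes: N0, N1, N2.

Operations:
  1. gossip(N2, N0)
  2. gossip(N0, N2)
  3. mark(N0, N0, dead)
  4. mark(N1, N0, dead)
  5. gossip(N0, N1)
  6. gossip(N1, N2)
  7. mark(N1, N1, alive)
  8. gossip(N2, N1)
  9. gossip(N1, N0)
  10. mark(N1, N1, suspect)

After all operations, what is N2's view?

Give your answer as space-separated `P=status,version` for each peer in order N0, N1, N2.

Op 1: gossip N2<->N0 -> N2.N0=(alive,v0) N2.N1=(alive,v0) N2.N2=(alive,v0) | N0.N0=(alive,v0) N0.N1=(alive,v0) N0.N2=(alive,v0)
Op 2: gossip N0<->N2 -> N0.N0=(alive,v0) N0.N1=(alive,v0) N0.N2=(alive,v0) | N2.N0=(alive,v0) N2.N1=(alive,v0) N2.N2=(alive,v0)
Op 3: N0 marks N0=dead -> (dead,v1)
Op 4: N1 marks N0=dead -> (dead,v1)
Op 5: gossip N0<->N1 -> N0.N0=(dead,v1) N0.N1=(alive,v0) N0.N2=(alive,v0) | N1.N0=(dead,v1) N1.N1=(alive,v0) N1.N2=(alive,v0)
Op 6: gossip N1<->N2 -> N1.N0=(dead,v1) N1.N1=(alive,v0) N1.N2=(alive,v0) | N2.N0=(dead,v1) N2.N1=(alive,v0) N2.N2=(alive,v0)
Op 7: N1 marks N1=alive -> (alive,v1)
Op 8: gossip N2<->N1 -> N2.N0=(dead,v1) N2.N1=(alive,v1) N2.N2=(alive,v0) | N1.N0=(dead,v1) N1.N1=(alive,v1) N1.N2=(alive,v0)
Op 9: gossip N1<->N0 -> N1.N0=(dead,v1) N1.N1=(alive,v1) N1.N2=(alive,v0) | N0.N0=(dead,v1) N0.N1=(alive,v1) N0.N2=(alive,v0)
Op 10: N1 marks N1=suspect -> (suspect,v2)

Answer: N0=dead,1 N1=alive,1 N2=alive,0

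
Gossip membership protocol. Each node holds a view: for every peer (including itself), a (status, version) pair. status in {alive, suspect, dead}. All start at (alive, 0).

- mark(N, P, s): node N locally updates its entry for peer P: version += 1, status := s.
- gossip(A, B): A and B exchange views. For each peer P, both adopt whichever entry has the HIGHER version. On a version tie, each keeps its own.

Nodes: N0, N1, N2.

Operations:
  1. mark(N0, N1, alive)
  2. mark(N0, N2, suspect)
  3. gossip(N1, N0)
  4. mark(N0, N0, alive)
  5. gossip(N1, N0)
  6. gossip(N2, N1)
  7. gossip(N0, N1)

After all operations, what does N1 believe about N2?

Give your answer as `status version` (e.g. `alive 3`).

Answer: suspect 1

Derivation:
Op 1: N0 marks N1=alive -> (alive,v1)
Op 2: N0 marks N2=suspect -> (suspect,v1)
Op 3: gossip N1<->N0 -> N1.N0=(alive,v0) N1.N1=(alive,v1) N1.N2=(suspect,v1) | N0.N0=(alive,v0) N0.N1=(alive,v1) N0.N2=(suspect,v1)
Op 4: N0 marks N0=alive -> (alive,v1)
Op 5: gossip N1<->N0 -> N1.N0=(alive,v1) N1.N1=(alive,v1) N1.N2=(suspect,v1) | N0.N0=(alive,v1) N0.N1=(alive,v1) N0.N2=(suspect,v1)
Op 6: gossip N2<->N1 -> N2.N0=(alive,v1) N2.N1=(alive,v1) N2.N2=(suspect,v1) | N1.N0=(alive,v1) N1.N1=(alive,v1) N1.N2=(suspect,v1)
Op 7: gossip N0<->N1 -> N0.N0=(alive,v1) N0.N1=(alive,v1) N0.N2=(suspect,v1) | N1.N0=(alive,v1) N1.N1=(alive,v1) N1.N2=(suspect,v1)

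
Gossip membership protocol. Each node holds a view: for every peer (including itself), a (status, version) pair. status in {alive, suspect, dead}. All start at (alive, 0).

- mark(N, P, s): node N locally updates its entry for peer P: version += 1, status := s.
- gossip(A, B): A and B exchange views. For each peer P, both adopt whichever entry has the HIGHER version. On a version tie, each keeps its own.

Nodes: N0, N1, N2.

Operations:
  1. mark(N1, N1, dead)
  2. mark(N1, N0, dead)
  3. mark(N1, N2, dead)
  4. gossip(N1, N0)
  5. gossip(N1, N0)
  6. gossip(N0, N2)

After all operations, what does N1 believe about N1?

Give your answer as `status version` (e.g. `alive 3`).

Op 1: N1 marks N1=dead -> (dead,v1)
Op 2: N1 marks N0=dead -> (dead,v1)
Op 3: N1 marks N2=dead -> (dead,v1)
Op 4: gossip N1<->N0 -> N1.N0=(dead,v1) N1.N1=(dead,v1) N1.N2=(dead,v1) | N0.N0=(dead,v1) N0.N1=(dead,v1) N0.N2=(dead,v1)
Op 5: gossip N1<->N0 -> N1.N0=(dead,v1) N1.N1=(dead,v1) N1.N2=(dead,v1) | N0.N0=(dead,v1) N0.N1=(dead,v1) N0.N2=(dead,v1)
Op 6: gossip N0<->N2 -> N0.N0=(dead,v1) N0.N1=(dead,v1) N0.N2=(dead,v1) | N2.N0=(dead,v1) N2.N1=(dead,v1) N2.N2=(dead,v1)

Answer: dead 1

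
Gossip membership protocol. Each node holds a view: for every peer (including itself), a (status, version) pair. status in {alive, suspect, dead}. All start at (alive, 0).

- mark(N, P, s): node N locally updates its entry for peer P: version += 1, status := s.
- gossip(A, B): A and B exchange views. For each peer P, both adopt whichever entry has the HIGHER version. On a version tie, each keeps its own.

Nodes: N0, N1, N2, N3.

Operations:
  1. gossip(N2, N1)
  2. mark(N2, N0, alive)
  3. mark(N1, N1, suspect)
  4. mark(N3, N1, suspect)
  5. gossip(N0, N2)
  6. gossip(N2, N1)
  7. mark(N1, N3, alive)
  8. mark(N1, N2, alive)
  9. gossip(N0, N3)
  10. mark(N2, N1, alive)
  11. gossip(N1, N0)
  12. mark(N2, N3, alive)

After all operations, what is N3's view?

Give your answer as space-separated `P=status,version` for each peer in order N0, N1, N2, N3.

Op 1: gossip N2<->N1 -> N2.N0=(alive,v0) N2.N1=(alive,v0) N2.N2=(alive,v0) N2.N3=(alive,v0) | N1.N0=(alive,v0) N1.N1=(alive,v0) N1.N2=(alive,v0) N1.N3=(alive,v0)
Op 2: N2 marks N0=alive -> (alive,v1)
Op 3: N1 marks N1=suspect -> (suspect,v1)
Op 4: N3 marks N1=suspect -> (suspect,v1)
Op 5: gossip N0<->N2 -> N0.N0=(alive,v1) N0.N1=(alive,v0) N0.N2=(alive,v0) N0.N3=(alive,v0) | N2.N0=(alive,v1) N2.N1=(alive,v0) N2.N2=(alive,v0) N2.N3=(alive,v0)
Op 6: gossip N2<->N1 -> N2.N0=(alive,v1) N2.N1=(suspect,v1) N2.N2=(alive,v0) N2.N3=(alive,v0) | N1.N0=(alive,v1) N1.N1=(suspect,v1) N1.N2=(alive,v0) N1.N3=(alive,v0)
Op 7: N1 marks N3=alive -> (alive,v1)
Op 8: N1 marks N2=alive -> (alive,v1)
Op 9: gossip N0<->N3 -> N0.N0=(alive,v1) N0.N1=(suspect,v1) N0.N2=(alive,v0) N0.N3=(alive,v0) | N3.N0=(alive,v1) N3.N1=(suspect,v1) N3.N2=(alive,v0) N3.N3=(alive,v0)
Op 10: N2 marks N1=alive -> (alive,v2)
Op 11: gossip N1<->N0 -> N1.N0=(alive,v1) N1.N1=(suspect,v1) N1.N2=(alive,v1) N1.N3=(alive,v1) | N0.N0=(alive,v1) N0.N1=(suspect,v1) N0.N2=(alive,v1) N0.N3=(alive,v1)
Op 12: N2 marks N3=alive -> (alive,v1)

Answer: N0=alive,1 N1=suspect,1 N2=alive,0 N3=alive,0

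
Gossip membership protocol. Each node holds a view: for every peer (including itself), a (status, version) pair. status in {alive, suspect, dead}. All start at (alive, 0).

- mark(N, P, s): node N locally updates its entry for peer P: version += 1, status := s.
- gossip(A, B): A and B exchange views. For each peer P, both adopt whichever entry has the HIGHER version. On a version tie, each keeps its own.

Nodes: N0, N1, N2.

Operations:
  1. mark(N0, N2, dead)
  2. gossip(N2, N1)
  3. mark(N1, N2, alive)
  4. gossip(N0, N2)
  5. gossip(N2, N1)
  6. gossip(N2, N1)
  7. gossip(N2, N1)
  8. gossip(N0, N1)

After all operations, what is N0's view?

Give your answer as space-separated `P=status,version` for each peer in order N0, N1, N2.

Op 1: N0 marks N2=dead -> (dead,v1)
Op 2: gossip N2<->N1 -> N2.N0=(alive,v0) N2.N1=(alive,v0) N2.N2=(alive,v0) | N1.N0=(alive,v0) N1.N1=(alive,v0) N1.N2=(alive,v0)
Op 3: N1 marks N2=alive -> (alive,v1)
Op 4: gossip N0<->N2 -> N0.N0=(alive,v0) N0.N1=(alive,v0) N0.N2=(dead,v1) | N2.N0=(alive,v0) N2.N1=(alive,v0) N2.N2=(dead,v1)
Op 5: gossip N2<->N1 -> N2.N0=(alive,v0) N2.N1=(alive,v0) N2.N2=(dead,v1) | N1.N0=(alive,v0) N1.N1=(alive,v0) N1.N2=(alive,v1)
Op 6: gossip N2<->N1 -> N2.N0=(alive,v0) N2.N1=(alive,v0) N2.N2=(dead,v1) | N1.N0=(alive,v0) N1.N1=(alive,v0) N1.N2=(alive,v1)
Op 7: gossip N2<->N1 -> N2.N0=(alive,v0) N2.N1=(alive,v0) N2.N2=(dead,v1) | N1.N0=(alive,v0) N1.N1=(alive,v0) N1.N2=(alive,v1)
Op 8: gossip N0<->N1 -> N0.N0=(alive,v0) N0.N1=(alive,v0) N0.N2=(dead,v1) | N1.N0=(alive,v0) N1.N1=(alive,v0) N1.N2=(alive,v1)

Answer: N0=alive,0 N1=alive,0 N2=dead,1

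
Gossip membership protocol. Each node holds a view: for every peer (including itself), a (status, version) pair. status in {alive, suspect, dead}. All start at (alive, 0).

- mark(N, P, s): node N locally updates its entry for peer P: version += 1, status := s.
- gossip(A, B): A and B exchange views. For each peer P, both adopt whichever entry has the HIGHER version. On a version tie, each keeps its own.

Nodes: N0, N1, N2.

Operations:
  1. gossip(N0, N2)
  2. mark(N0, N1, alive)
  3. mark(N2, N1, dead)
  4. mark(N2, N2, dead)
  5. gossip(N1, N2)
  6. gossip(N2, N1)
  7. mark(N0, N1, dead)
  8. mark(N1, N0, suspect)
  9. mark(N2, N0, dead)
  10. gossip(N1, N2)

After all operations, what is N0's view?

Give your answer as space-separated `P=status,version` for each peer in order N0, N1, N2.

Op 1: gossip N0<->N2 -> N0.N0=(alive,v0) N0.N1=(alive,v0) N0.N2=(alive,v0) | N2.N0=(alive,v0) N2.N1=(alive,v0) N2.N2=(alive,v0)
Op 2: N0 marks N1=alive -> (alive,v1)
Op 3: N2 marks N1=dead -> (dead,v1)
Op 4: N2 marks N2=dead -> (dead,v1)
Op 5: gossip N1<->N2 -> N1.N0=(alive,v0) N1.N1=(dead,v1) N1.N2=(dead,v1) | N2.N0=(alive,v0) N2.N1=(dead,v1) N2.N2=(dead,v1)
Op 6: gossip N2<->N1 -> N2.N0=(alive,v0) N2.N1=(dead,v1) N2.N2=(dead,v1) | N1.N0=(alive,v0) N1.N1=(dead,v1) N1.N2=(dead,v1)
Op 7: N0 marks N1=dead -> (dead,v2)
Op 8: N1 marks N0=suspect -> (suspect,v1)
Op 9: N2 marks N0=dead -> (dead,v1)
Op 10: gossip N1<->N2 -> N1.N0=(suspect,v1) N1.N1=(dead,v1) N1.N2=(dead,v1) | N2.N0=(dead,v1) N2.N1=(dead,v1) N2.N2=(dead,v1)

Answer: N0=alive,0 N1=dead,2 N2=alive,0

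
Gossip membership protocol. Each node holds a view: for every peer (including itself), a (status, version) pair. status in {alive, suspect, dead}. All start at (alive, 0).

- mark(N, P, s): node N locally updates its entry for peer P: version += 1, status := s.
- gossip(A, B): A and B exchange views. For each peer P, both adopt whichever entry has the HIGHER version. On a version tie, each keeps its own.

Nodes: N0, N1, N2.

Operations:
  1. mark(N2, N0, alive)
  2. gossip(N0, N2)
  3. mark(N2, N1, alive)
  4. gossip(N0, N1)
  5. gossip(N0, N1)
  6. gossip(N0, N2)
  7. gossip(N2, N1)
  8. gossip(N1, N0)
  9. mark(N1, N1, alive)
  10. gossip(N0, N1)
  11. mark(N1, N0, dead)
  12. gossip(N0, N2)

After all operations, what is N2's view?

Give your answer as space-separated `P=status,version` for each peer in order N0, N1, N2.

Op 1: N2 marks N0=alive -> (alive,v1)
Op 2: gossip N0<->N2 -> N0.N0=(alive,v1) N0.N1=(alive,v0) N0.N2=(alive,v0) | N2.N0=(alive,v1) N2.N1=(alive,v0) N2.N2=(alive,v0)
Op 3: N2 marks N1=alive -> (alive,v1)
Op 4: gossip N0<->N1 -> N0.N0=(alive,v1) N0.N1=(alive,v0) N0.N2=(alive,v0) | N1.N0=(alive,v1) N1.N1=(alive,v0) N1.N2=(alive,v0)
Op 5: gossip N0<->N1 -> N0.N0=(alive,v1) N0.N1=(alive,v0) N0.N2=(alive,v0) | N1.N0=(alive,v1) N1.N1=(alive,v0) N1.N2=(alive,v0)
Op 6: gossip N0<->N2 -> N0.N0=(alive,v1) N0.N1=(alive,v1) N0.N2=(alive,v0) | N2.N0=(alive,v1) N2.N1=(alive,v1) N2.N2=(alive,v0)
Op 7: gossip N2<->N1 -> N2.N0=(alive,v1) N2.N1=(alive,v1) N2.N2=(alive,v0) | N1.N0=(alive,v1) N1.N1=(alive,v1) N1.N2=(alive,v0)
Op 8: gossip N1<->N0 -> N1.N0=(alive,v1) N1.N1=(alive,v1) N1.N2=(alive,v0) | N0.N0=(alive,v1) N0.N1=(alive,v1) N0.N2=(alive,v0)
Op 9: N1 marks N1=alive -> (alive,v2)
Op 10: gossip N0<->N1 -> N0.N0=(alive,v1) N0.N1=(alive,v2) N0.N2=(alive,v0) | N1.N0=(alive,v1) N1.N1=(alive,v2) N1.N2=(alive,v0)
Op 11: N1 marks N0=dead -> (dead,v2)
Op 12: gossip N0<->N2 -> N0.N0=(alive,v1) N0.N1=(alive,v2) N0.N2=(alive,v0) | N2.N0=(alive,v1) N2.N1=(alive,v2) N2.N2=(alive,v0)

Answer: N0=alive,1 N1=alive,2 N2=alive,0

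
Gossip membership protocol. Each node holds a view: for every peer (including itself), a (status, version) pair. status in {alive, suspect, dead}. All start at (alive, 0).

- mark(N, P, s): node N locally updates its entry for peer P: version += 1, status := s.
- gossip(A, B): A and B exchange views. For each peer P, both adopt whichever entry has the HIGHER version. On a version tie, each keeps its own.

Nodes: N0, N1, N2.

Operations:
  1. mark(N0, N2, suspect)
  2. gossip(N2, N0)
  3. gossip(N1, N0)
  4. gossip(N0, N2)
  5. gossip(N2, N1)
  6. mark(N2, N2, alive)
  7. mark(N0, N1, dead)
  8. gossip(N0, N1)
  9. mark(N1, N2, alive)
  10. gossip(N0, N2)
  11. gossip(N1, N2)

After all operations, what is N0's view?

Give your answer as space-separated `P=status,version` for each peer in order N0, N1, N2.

Op 1: N0 marks N2=suspect -> (suspect,v1)
Op 2: gossip N2<->N0 -> N2.N0=(alive,v0) N2.N1=(alive,v0) N2.N2=(suspect,v1) | N0.N0=(alive,v0) N0.N1=(alive,v0) N0.N2=(suspect,v1)
Op 3: gossip N1<->N0 -> N1.N0=(alive,v0) N1.N1=(alive,v0) N1.N2=(suspect,v1) | N0.N0=(alive,v0) N0.N1=(alive,v0) N0.N2=(suspect,v1)
Op 4: gossip N0<->N2 -> N0.N0=(alive,v0) N0.N1=(alive,v0) N0.N2=(suspect,v1) | N2.N0=(alive,v0) N2.N1=(alive,v0) N2.N2=(suspect,v1)
Op 5: gossip N2<->N1 -> N2.N0=(alive,v0) N2.N1=(alive,v0) N2.N2=(suspect,v1) | N1.N0=(alive,v0) N1.N1=(alive,v0) N1.N2=(suspect,v1)
Op 6: N2 marks N2=alive -> (alive,v2)
Op 7: N0 marks N1=dead -> (dead,v1)
Op 8: gossip N0<->N1 -> N0.N0=(alive,v0) N0.N1=(dead,v1) N0.N2=(suspect,v1) | N1.N0=(alive,v0) N1.N1=(dead,v1) N1.N2=(suspect,v1)
Op 9: N1 marks N2=alive -> (alive,v2)
Op 10: gossip N0<->N2 -> N0.N0=(alive,v0) N0.N1=(dead,v1) N0.N2=(alive,v2) | N2.N0=(alive,v0) N2.N1=(dead,v1) N2.N2=(alive,v2)
Op 11: gossip N1<->N2 -> N1.N0=(alive,v0) N1.N1=(dead,v1) N1.N2=(alive,v2) | N2.N0=(alive,v0) N2.N1=(dead,v1) N2.N2=(alive,v2)

Answer: N0=alive,0 N1=dead,1 N2=alive,2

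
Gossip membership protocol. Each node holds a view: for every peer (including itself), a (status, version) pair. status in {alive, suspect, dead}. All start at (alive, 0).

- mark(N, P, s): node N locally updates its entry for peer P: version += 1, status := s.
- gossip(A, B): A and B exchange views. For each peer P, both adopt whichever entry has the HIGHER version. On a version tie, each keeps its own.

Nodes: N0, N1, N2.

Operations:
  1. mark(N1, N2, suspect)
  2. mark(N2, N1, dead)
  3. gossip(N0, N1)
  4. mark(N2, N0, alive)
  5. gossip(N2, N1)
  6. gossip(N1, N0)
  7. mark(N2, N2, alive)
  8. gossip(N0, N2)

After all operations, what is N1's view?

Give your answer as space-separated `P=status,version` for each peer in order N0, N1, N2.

Answer: N0=alive,1 N1=dead,1 N2=suspect,1

Derivation:
Op 1: N1 marks N2=suspect -> (suspect,v1)
Op 2: N2 marks N1=dead -> (dead,v1)
Op 3: gossip N0<->N1 -> N0.N0=(alive,v0) N0.N1=(alive,v0) N0.N2=(suspect,v1) | N1.N0=(alive,v0) N1.N1=(alive,v0) N1.N2=(suspect,v1)
Op 4: N2 marks N0=alive -> (alive,v1)
Op 5: gossip N2<->N1 -> N2.N0=(alive,v1) N2.N1=(dead,v1) N2.N2=(suspect,v1) | N1.N0=(alive,v1) N1.N1=(dead,v1) N1.N2=(suspect,v1)
Op 6: gossip N1<->N0 -> N1.N0=(alive,v1) N1.N1=(dead,v1) N1.N2=(suspect,v1) | N0.N0=(alive,v1) N0.N1=(dead,v1) N0.N2=(suspect,v1)
Op 7: N2 marks N2=alive -> (alive,v2)
Op 8: gossip N0<->N2 -> N0.N0=(alive,v1) N0.N1=(dead,v1) N0.N2=(alive,v2) | N2.N0=(alive,v1) N2.N1=(dead,v1) N2.N2=(alive,v2)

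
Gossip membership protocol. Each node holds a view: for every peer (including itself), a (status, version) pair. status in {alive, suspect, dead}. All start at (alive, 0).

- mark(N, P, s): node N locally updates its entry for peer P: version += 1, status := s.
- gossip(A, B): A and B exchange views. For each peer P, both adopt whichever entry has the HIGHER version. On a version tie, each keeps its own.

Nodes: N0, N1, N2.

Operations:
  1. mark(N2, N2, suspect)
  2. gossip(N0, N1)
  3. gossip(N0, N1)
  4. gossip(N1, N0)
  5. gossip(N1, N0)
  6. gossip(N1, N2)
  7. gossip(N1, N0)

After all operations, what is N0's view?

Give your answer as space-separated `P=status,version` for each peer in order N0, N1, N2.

Answer: N0=alive,0 N1=alive,0 N2=suspect,1

Derivation:
Op 1: N2 marks N2=suspect -> (suspect,v1)
Op 2: gossip N0<->N1 -> N0.N0=(alive,v0) N0.N1=(alive,v0) N0.N2=(alive,v0) | N1.N0=(alive,v0) N1.N1=(alive,v0) N1.N2=(alive,v0)
Op 3: gossip N0<->N1 -> N0.N0=(alive,v0) N0.N1=(alive,v0) N0.N2=(alive,v0) | N1.N0=(alive,v0) N1.N1=(alive,v0) N1.N2=(alive,v0)
Op 4: gossip N1<->N0 -> N1.N0=(alive,v0) N1.N1=(alive,v0) N1.N2=(alive,v0) | N0.N0=(alive,v0) N0.N1=(alive,v0) N0.N2=(alive,v0)
Op 5: gossip N1<->N0 -> N1.N0=(alive,v0) N1.N1=(alive,v0) N1.N2=(alive,v0) | N0.N0=(alive,v0) N0.N1=(alive,v0) N0.N2=(alive,v0)
Op 6: gossip N1<->N2 -> N1.N0=(alive,v0) N1.N1=(alive,v0) N1.N2=(suspect,v1) | N2.N0=(alive,v0) N2.N1=(alive,v0) N2.N2=(suspect,v1)
Op 7: gossip N1<->N0 -> N1.N0=(alive,v0) N1.N1=(alive,v0) N1.N2=(suspect,v1) | N0.N0=(alive,v0) N0.N1=(alive,v0) N0.N2=(suspect,v1)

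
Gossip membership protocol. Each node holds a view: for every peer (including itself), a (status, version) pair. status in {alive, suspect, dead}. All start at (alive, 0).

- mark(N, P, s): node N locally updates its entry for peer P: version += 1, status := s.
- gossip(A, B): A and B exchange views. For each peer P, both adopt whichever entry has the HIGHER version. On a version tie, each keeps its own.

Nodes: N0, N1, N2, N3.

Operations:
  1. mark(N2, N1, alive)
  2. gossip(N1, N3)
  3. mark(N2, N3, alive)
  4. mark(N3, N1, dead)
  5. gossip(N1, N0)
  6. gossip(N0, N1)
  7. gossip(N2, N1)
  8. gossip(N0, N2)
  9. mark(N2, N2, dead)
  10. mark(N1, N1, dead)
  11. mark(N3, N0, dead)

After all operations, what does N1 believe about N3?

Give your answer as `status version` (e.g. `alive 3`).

Op 1: N2 marks N1=alive -> (alive,v1)
Op 2: gossip N1<->N3 -> N1.N0=(alive,v0) N1.N1=(alive,v0) N1.N2=(alive,v0) N1.N3=(alive,v0) | N3.N0=(alive,v0) N3.N1=(alive,v0) N3.N2=(alive,v0) N3.N3=(alive,v0)
Op 3: N2 marks N3=alive -> (alive,v1)
Op 4: N3 marks N1=dead -> (dead,v1)
Op 5: gossip N1<->N0 -> N1.N0=(alive,v0) N1.N1=(alive,v0) N1.N2=(alive,v0) N1.N3=(alive,v0) | N0.N0=(alive,v0) N0.N1=(alive,v0) N0.N2=(alive,v0) N0.N3=(alive,v0)
Op 6: gossip N0<->N1 -> N0.N0=(alive,v0) N0.N1=(alive,v0) N0.N2=(alive,v0) N0.N3=(alive,v0) | N1.N0=(alive,v0) N1.N1=(alive,v0) N1.N2=(alive,v0) N1.N3=(alive,v0)
Op 7: gossip N2<->N1 -> N2.N0=(alive,v0) N2.N1=(alive,v1) N2.N2=(alive,v0) N2.N3=(alive,v1) | N1.N0=(alive,v0) N1.N1=(alive,v1) N1.N2=(alive,v0) N1.N3=(alive,v1)
Op 8: gossip N0<->N2 -> N0.N0=(alive,v0) N0.N1=(alive,v1) N0.N2=(alive,v0) N0.N3=(alive,v1) | N2.N0=(alive,v0) N2.N1=(alive,v1) N2.N2=(alive,v0) N2.N3=(alive,v1)
Op 9: N2 marks N2=dead -> (dead,v1)
Op 10: N1 marks N1=dead -> (dead,v2)
Op 11: N3 marks N0=dead -> (dead,v1)

Answer: alive 1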